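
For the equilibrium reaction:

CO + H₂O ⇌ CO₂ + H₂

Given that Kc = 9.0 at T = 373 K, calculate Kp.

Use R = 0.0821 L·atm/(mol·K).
K_p = 9.0000

Δn = (moles gaseous products) − (moles gaseous reactants) = 0
T = 373 K; RT = 0.0821 × 373 = 30.6233
Kp = Kc·(RT)^Δn = 9.0 × (30.6233)^0 = 9.0 × 1 = 9.0000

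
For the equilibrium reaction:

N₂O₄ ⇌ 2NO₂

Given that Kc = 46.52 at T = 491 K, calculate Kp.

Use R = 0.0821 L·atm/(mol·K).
K_p = 1.88e+03

Δn = (moles gaseous products) − (moles gaseous reactants) = 1
T = 491 K; RT = 0.0821 × 491 = 40.3111
Kp = Kc·(RT)^Δn = 46.52 × (40.3111)^1 = 46.52 × 40.3111 = 1.88e+03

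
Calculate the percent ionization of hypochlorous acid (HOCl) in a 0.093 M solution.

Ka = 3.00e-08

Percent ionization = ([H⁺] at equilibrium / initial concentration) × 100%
Percent ionization = 0.0568%

Let x = [H⁺]. Ka = x²/(C - x) ⇒ x² + (3.00e-08)x - (3.00e-08)(0.093) = 0. x = 5.2805e-05. Percent = (5.2805e-05/0.093) × 100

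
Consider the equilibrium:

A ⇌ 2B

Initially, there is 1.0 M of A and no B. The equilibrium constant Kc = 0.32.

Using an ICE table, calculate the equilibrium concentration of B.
[B] = 0.491 M

ICE: [A] = 1.0 − x, [B] = 2x.
Kc = (2x)²/(1.0 − x) = 0.32 ⇒ 4x² + 0.32x − 0.32 = 0.
x = (−0.32 + √(0.32² + 4·4·0.32))/(2·4) = (−0.32 + √5.2224)/8 = 0.24566.
[B] = 2x = 0.491 M.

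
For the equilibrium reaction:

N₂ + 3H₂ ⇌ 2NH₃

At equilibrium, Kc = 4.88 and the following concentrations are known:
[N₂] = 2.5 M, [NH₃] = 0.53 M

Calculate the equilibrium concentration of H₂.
[H₂] = 0.2845 M

Kc = ([NH₃]^2) / ([N₂] × [H₂]^3) = 4.88
[H₂]^3 = (product terms)/(Kc · other reactant terms) = 0.2809 / (4.88 · 2.5) = 0.023025
[H₂] = (0.023025)^(1/3) = 0.2845 M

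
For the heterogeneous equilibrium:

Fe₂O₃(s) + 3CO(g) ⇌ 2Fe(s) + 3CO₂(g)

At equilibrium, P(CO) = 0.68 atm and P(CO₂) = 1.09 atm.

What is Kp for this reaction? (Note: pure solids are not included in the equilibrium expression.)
K_p = 4.119

Solids (Fe₂O₃, Fe) are excluded.
Kp = P(CO₂)³/P(CO)³ = (1.09)³/(0.68)³ = 1.295/0.3144 = 4.119.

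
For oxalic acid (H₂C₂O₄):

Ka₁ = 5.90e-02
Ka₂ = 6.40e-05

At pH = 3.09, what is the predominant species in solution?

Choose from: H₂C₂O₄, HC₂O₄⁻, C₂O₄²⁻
HC₂O₄⁻

pKa1 = 1.23, pKa2 = 4.19. Each pKa is the crossover between adjacent species; pH = 3.09 lies in the region where HC₂O₄⁻ predominates.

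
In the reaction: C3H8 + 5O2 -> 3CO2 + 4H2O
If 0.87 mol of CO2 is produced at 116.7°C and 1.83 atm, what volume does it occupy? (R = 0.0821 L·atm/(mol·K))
T = 116.7°C + 273.15 = 389.85 K
V = nRT/P = (0.87 × 0.0821 × 389.85) / 1.83
V = 15.22 L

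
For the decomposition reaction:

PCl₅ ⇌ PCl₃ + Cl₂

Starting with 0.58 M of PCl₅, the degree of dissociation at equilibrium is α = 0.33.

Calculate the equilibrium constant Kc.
K_c = 0.0943

x = α·[A]₀ = 0.33 × 0.58 = 0.1914 M dissociated.
At eq: [PCl₅] = 0.58 − 0.1914 = 0.3886 M; [PCl₃] = [Cl₂] = x = 0.1914 M.
Kc = [PCl₃][Cl₂]/[PCl₅] = (0.1914)²/0.3886 = 0.09427.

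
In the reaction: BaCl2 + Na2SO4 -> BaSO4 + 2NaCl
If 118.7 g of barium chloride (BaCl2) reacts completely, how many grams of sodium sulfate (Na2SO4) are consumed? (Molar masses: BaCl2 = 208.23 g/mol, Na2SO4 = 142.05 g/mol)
Moles of BaCl2 = 118.7 g ÷ 208.23 g/mol = 0.570043 mol
Mole ratio: 1 mol Na2SO4 / 1 mol BaCl2
Moles of Na2SO4 = 0.570043 × (1/1) = 0.570043 mol
Mass of Na2SO4 = 0.570043 mol × 142.05 g/mol = 80.97 g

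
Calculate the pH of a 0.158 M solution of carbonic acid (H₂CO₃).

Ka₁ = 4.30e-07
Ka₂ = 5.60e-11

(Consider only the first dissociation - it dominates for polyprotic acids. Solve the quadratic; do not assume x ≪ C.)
pH = 3.58

x² + Ka₁·x − Ka₁·C = 0 with Ka₁ = 4.30e-07, C = 0.158.
x = (−Ka₁ + √(Ka₁² + 4·Ka₁·C))/2 = 2.6044e-04 M, so pH = 3.58.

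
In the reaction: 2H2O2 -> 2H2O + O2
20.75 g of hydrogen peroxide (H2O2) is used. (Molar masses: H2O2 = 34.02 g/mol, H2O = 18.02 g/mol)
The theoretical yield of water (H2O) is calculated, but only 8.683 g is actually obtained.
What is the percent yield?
Moles of H2O2 = 20.75 g ÷ 34.02 g/mol = 0.609935 mol
Mole ratio: 2 mol H2O / 2 mol H2O2
Moles of H2O = 0.609935 × (2/2) = 0.609935 mol
Theoretical yield = 0.609935 mol × 18.02 g/mol = 10.991 g
Actual yield = 8.683 g
Percent yield = (8.683 / 10.991) × 100% = 79.0%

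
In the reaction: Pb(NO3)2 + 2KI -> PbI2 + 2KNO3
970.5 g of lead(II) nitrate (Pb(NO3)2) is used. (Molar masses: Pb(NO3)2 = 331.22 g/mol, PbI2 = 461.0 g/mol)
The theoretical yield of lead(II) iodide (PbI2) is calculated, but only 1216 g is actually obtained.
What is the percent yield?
Moles of Pb(NO3)2 = 970.5 g ÷ 331.22 g/mol = 2.93008 mol
Mole ratio: 1 mol PbI2 / 1 mol Pb(NO3)2
Moles of PbI2 = 2.93008 × (1/1) = 2.93008 mol
Theoretical yield = 2.93008 mol × 461.0 g/mol = 1350.8 g
Actual yield = 1216 g
Percent yield = (1216 / 1350.8) × 100% = 90.0%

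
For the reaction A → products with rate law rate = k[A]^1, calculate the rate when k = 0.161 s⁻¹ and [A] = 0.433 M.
0.06971 M/s

rate = k·[A]^1 = 0.161·(0.433)^1 = 0.161·0.433 = 0.06971 M/s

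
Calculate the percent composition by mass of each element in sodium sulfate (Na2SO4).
Na: 32.37%, S: 22.58%, O: 45.05%

Molar mass of Na2SO4 = 142.05 g/mol
% Na = (2 × 22.99) / 142.05 × 100% = 45.98 / 142.05 × 100% = 32.37%
% S = (1 × 32.07) / 142.05 × 100% = 32.07 / 142.05 × 100% = 22.58%
% O = (4 × 16.0) / 142.05 × 100% = 64 / 142.05 × 100% = 45.05%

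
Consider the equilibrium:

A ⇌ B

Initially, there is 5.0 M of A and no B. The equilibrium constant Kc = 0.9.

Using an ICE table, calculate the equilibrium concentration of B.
[B] = 2.368 M

ICE: [A] = 5.0 − x, [B] = x.
Kc = x/(5.0 − x) = 0.9 ⇒ x = 0.9·5.0/(1 + 0.9) = 4.5/1.9 = 2.368.
[B] = x = 2.368 M.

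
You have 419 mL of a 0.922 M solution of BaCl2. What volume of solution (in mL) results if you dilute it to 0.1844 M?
Using M₁V₁ = M₂V₂:
0.922 × 419 = 0.1844 × V₂
V₂ = (0.922 × 419) / 0.1844 = 2095 mL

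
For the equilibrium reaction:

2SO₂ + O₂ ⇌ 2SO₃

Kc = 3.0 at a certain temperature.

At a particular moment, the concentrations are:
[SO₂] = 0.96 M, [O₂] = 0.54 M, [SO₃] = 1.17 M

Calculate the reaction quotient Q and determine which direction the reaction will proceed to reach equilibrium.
Q = 2.751, Q < K, reaction proceeds forward (toward products)

Q = ([SO₃]^2) / ([SO₂]^2 × [O₂])
  = ((1.17)^2) / ((0.96)^2·(0.54)) = 1.3689/0.49766 = 2.751
Since Q = 2.751 < Kc = 3.0, the reaction proceeds forward (toward products) to reach equilibrium.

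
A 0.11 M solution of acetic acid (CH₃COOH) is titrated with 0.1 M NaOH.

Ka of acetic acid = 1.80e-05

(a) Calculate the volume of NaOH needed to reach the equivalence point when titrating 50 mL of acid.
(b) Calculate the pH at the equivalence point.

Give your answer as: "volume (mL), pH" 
V = 55.0 mL, pH = 8.73

(a) At equivalence: moles acid = moles base.
moles acid = 0.11 × 0.05 = 0.0055 mol; V_NaOH = 0.0055/0.1 = 0.055 L = 55.0 mL.
(b) At equivalence, all acid → conjugate base A⁻ at [A⁻] = 0.0055/0.105 = 0.05238 M.
Kb = Kw/Ka = 1.0e-14/1.80e-05 = 5.556e-10; [OH⁻] = √(Kb·[A⁻]) = 5.394e-06; pOH = 5.27; pH = 14 − pOH = 8.73.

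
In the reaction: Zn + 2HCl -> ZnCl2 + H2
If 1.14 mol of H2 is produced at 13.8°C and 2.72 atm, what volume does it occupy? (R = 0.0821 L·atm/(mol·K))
T = 13.8°C + 273.15 = 286.95 K
V = nRT/P = (1.14 × 0.0821 × 286.95) / 2.72
V = 9.87 L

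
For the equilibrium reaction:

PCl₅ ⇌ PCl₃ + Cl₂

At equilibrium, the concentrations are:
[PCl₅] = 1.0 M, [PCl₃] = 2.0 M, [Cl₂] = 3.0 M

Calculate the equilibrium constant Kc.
K_c = 6.0000

Kc = ([PCl₃] × [Cl₂]) / ([PCl₅])
   = ((2.0)·(3.0)) / ((1.0))
   = 6 / 1 = 6.0000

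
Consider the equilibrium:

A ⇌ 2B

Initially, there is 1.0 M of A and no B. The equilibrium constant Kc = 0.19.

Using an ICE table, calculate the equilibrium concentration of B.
[B] = 0.391 M

ICE: [A] = 1.0 − x, [B] = 2x.
Kc = (2x)²/(1.0 − x) = 0.19 ⇒ 4x² + 0.19x − 0.19 = 0.
x = (−0.19 + √(0.19² + 4·4·0.19))/(2·4) = (−0.19 + √3.0761)/8 = 0.19549.
[B] = 2x = 0.391 M.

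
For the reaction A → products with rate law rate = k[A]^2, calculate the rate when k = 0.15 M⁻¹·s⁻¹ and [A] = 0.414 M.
0.02571 M/s

rate = k·[A]^2 = 0.15·(0.414)^2 = 0.15·0.171396 = 0.02571 M/s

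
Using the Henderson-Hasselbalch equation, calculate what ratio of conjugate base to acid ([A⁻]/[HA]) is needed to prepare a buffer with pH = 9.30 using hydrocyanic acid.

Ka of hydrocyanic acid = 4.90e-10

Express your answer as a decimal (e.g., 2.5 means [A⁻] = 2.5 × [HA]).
[A⁻]/[HA] = 0.978

pKa = −log(4.90e-10) = 9.3098. pH = pKa + log([A⁻]/[HA]). 9.30 = 9.3098 + log(ratio). log(ratio) = 9.30 − 9.3098 = -0.0098. ratio = 10^(-0.0098) = 0.978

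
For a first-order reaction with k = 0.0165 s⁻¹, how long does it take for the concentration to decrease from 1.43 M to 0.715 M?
42.01 s

From ln[A] = ln[A]₀ - k·t: t = ln([A]₀/[A])/k = ln(1.43/0.715)/0.0165 = ln(2.0000)/0.0165 = 0.6931/0.0165 = 42.01 s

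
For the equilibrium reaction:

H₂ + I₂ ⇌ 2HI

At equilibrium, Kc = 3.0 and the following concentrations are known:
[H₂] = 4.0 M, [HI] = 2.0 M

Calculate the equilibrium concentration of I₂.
[I₂] = 0.3333 M

Kc = ([HI]^2) / ([H₂] × [I₂]) = 3.0
[I₂]^1 = (product terms)/(Kc · other reactant terms) = 4 / (3.0 · 4) = 0.33333
[I₂] = 0.3333 M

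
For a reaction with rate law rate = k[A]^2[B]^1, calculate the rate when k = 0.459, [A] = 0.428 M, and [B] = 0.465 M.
0.0391 M/s

rate = k·[A]^2·[B]^1 = 0.459·(0.428)^2·(0.465)^1 = 0.459·0.183184·0.465 = 0.0391 M/s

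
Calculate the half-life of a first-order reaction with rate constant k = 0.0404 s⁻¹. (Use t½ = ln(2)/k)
17.16 s

t½ = ln(2)/k = 0.6931/0.0404 = 17.16 s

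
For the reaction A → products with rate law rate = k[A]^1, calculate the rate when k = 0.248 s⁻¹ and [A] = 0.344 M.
0.08531 M/s

rate = k·[A]^1 = 0.248·(0.344)^1 = 0.248·0.344 = 0.08531 M/s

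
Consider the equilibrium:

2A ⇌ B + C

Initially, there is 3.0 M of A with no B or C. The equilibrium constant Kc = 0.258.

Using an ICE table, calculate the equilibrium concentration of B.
[B] = 0.756 M

ICE: [A] = 3.0 − 2x, [B] = [C] = x.
Kc = x²/(3.0 − 2x)² = 0.258 ⇒ √Kc = x/(3.0 − 2x).
x = √0.258·3.0/(1 + 2√0.258) = 0.50794·3.0/2.0159 = 0.75591.
[B] = x = 0.756 M.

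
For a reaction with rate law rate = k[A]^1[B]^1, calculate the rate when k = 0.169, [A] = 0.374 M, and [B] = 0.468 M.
0.02958 M/s

rate = k·[A]^1·[B]^1 = 0.169·(0.374)^1·(0.468)^1 = 0.169·0.374·0.468 = 0.02958 M/s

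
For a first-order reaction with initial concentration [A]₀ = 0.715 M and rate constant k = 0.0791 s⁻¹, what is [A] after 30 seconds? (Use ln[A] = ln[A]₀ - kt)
0.0666 M

ln[A] = ln[A]₀ - k·t = ln(0.715) - (0.0791)·(30) = -0.3355 - 2.3730 = -2.7085
[A] = e^(-2.7085) = 0.0666 M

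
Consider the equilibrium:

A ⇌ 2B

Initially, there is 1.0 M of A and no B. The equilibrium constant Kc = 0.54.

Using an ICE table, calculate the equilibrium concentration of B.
[B] = 0.612 M

ICE: [A] = 1.0 − x, [B] = 2x.
Kc = (2x)²/(1.0 − x) = 0.54 ⇒ 4x² + 0.54x − 0.54 = 0.
x = (−0.54 + √(0.54² + 4·4·0.54))/(2·4) = (−0.54 + √8.9316)/8 = 0.30607.
[B] = 2x = 0.612 M.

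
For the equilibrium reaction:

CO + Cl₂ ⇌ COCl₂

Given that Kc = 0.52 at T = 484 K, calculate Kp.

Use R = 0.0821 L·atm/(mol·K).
K_p = 0.0131

Δn = (moles gaseous products) − (moles gaseous reactants) = -1
T = 484 K; RT = 0.0821 × 484 = 39.7364
Kp = Kc·(RT)^Δn = 0.52 × (39.7364)^-1 = 0.52 × 0.0251658 = 0.0131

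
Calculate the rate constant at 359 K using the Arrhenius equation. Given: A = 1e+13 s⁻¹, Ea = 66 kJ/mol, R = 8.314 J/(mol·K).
2.49e+03 s⁻¹

k = A·exp(-Ea/(R·T)) = 1e+13·exp(-66000/(8.314·359)) = 1e+13·exp(-22.1126) = 1e+13·2.4925e-10 = 2.49e+03 s⁻¹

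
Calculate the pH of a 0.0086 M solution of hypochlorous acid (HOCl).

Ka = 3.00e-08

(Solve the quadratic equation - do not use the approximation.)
pH = 4.79

x² + Ka×x - Ka×C = 0. Using quadratic formula: [H⁺] = 1.6047e-05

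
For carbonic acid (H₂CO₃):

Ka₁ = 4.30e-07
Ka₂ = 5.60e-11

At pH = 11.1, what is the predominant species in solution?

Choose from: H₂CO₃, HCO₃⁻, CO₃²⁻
CO₃²⁻

pKa1 = 6.37, pKa2 = 10.25. Each pKa is the crossover between adjacent species; pH = 11.1 lies in the region where CO₃²⁻ predominates.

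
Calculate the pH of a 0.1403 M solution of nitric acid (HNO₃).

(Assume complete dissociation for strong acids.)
pH = 0.85

[H⁺] = 0.1403 M for strong acid. pH = -log[H⁺] = -log(0.1403)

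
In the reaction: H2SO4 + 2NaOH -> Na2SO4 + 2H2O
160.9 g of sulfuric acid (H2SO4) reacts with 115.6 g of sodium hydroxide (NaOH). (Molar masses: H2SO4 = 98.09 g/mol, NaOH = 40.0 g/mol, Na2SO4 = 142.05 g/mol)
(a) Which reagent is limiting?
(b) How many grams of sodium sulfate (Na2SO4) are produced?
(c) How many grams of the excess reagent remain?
(a) NaOH, (b) 205.3 g, (c) 19.16 g

Moles of H2SO4 = 160.9 g ÷ 98.09 g/mol = 1.64033 mol
Moles of NaOH = 115.6 g ÷ 40.0 g/mol = 2.89 mol
Moles ÷ coefficient: H2SO4: 1.64033/1 = 1.64, NaOH: 2.89/2 = 1.445
(a) NaOH has the smaller value, so NaOH is the limiting reagent.
(b) Moles of Na2SO4 = 2.89 mol NaOH × (1/2) = 1.445 mol; mass = 1.445 mol × 142.05 g/mol = 205.3 g
(c) H2SO4 consumed = 2.89 × (1/2) = 1.445 mol; remaining = 1.64033 − 1.445 = 0.19533 mol; mass = 0.19533 mol × 98.09 g/mol = 19.16 g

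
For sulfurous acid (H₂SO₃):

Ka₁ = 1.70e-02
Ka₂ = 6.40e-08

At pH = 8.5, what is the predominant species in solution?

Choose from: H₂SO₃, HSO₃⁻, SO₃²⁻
SO₃²⁻

pKa1 = 1.77, pKa2 = 7.19. Each pKa is the crossover between adjacent species; pH = 8.5 lies in the region where SO₃²⁻ predominates.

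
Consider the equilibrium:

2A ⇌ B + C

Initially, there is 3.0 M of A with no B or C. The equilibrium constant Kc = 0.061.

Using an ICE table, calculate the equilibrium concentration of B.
[B] = 0.496 M

ICE: [A] = 3.0 − 2x, [B] = [C] = x.
Kc = x²/(3.0 − 2x)² = 0.061 ⇒ √Kc = x/(3.0 − 2x).
x = √0.061·3.0/(1 + 2√0.061) = 0.24698·3.0/1.494 = 0.49596.
[B] = x = 0.496 M.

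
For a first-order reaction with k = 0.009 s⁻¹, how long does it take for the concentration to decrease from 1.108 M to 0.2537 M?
163.80 s

From ln[A] = ln[A]₀ - k·t: t = ln([A]₀/[A])/k = ln(1.108/0.2537)/0.009 = ln(4.3674)/0.009 = 1.4742/0.009 = 163.80 s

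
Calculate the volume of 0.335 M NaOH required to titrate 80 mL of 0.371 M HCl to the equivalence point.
V_{base} = 88.6 mL

At equivalence: moles acid = moles base.
moles HCl = 0.371 M × 0.08 L = 0.02968 mol
V_NaOH = 0.02968 mol ÷ 0.335 M = 0.0886 L = 88.6 mL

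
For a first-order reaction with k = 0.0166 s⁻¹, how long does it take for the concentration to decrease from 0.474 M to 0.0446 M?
142.38 s

From ln[A] = ln[A]₀ - k·t: t = ln([A]₀/[A])/k = ln(0.474/0.0446)/0.0166 = ln(10.6278)/0.0166 = 2.3635/0.0166 = 142.38 s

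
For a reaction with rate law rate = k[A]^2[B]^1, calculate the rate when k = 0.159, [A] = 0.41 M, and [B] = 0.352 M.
0.009408 M/s

rate = k·[A]^2·[B]^1 = 0.159·(0.41)^2·(0.352)^1 = 0.159·0.1681·0.352 = 0.009408 M/s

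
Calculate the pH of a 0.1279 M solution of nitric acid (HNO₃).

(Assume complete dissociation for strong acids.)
pH = 0.89

[H⁺] = 0.1279 M for strong acid. pH = -log[H⁺] = -log(0.1279)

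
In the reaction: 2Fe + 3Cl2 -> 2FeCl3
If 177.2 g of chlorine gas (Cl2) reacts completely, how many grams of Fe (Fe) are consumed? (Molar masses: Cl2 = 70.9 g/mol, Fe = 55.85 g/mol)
Moles of Cl2 = 177.2 g ÷ 70.9 g/mol = 2.49929 mol
Mole ratio: 2 mol Fe / 3 mol Cl2
Moles of Fe = 2.49929 × (2/3) = 1.6662 mol
Mass of Fe = 1.6662 mol × 55.85 g/mol = 93.06 g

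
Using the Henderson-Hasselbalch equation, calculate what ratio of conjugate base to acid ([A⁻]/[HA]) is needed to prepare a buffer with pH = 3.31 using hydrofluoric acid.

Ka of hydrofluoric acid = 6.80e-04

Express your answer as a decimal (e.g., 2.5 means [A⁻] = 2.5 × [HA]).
[A⁻]/[HA] = 1.388

pKa = −log(6.80e-04) = 3.1675. pH = pKa + log([A⁻]/[HA]). 3.31 = 3.1675 + log(ratio). log(ratio) = 3.31 − 3.1675 = 0.1425. ratio = 10^(0.1425) = 1.388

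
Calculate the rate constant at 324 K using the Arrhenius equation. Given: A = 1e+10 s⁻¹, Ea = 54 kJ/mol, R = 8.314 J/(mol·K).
1.97e+01 s⁻¹

k = A·exp(-Ea/(R·T)) = 1e+10·exp(-54000/(8.314·324)) = 1e+10·exp(-20.0465) = 1e+10·1.9675e-09 = 1.97e+01 s⁻¹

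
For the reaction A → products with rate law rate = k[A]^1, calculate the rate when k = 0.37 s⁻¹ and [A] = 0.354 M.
0.131 M/s

rate = k·[A]^1 = 0.37·(0.354)^1 = 0.37·0.354 = 0.131 M/s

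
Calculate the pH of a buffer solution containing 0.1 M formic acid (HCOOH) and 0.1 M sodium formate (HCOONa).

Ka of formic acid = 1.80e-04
pH = 3.74

pKa = -log(1.80e-04) = 3.74. pH = pKa + log([A⁻]/[HA]) = 3.74 + log(0.1/0.1)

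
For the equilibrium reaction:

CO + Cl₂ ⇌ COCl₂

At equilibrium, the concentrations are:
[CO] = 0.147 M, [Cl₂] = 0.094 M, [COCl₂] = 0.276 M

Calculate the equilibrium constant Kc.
K_c = 19.9739

Kc = ([COCl₂]) / ([CO] × [Cl₂])
   = ((0.276)) / ((0.147)·(0.094))
   = 0.276 / 0.013818 = 19.9739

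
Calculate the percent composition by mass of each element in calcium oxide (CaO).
Ca: 71.47%, O: 28.53%

Molar mass of CaO = 56.08 g/mol
% Ca = (1 × 40.08) / 56.08 × 100% = 40.08 / 56.08 × 100% = 71.47%
% O = (1 × 16.0) / 56.08 × 100% = 16 / 56.08 × 100% = 28.53%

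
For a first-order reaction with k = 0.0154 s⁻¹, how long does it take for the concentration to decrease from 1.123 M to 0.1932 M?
114.29 s

From ln[A] = ln[A]₀ - k·t: t = ln([A]₀/[A])/k = ln(1.123/0.1932)/0.0154 = ln(5.8126)/0.0154 = 1.7600/0.0154 = 114.29 s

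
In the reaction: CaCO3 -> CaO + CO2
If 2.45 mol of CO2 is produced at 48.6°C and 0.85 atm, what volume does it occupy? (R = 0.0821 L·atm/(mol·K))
T = 48.6°C + 273.15 = 321.75 K
V = nRT/P = (2.45 × 0.0821 × 321.75) / 0.85
V = 76.14 L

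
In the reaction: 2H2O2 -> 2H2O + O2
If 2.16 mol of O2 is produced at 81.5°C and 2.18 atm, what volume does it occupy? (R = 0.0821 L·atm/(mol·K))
T = 81.5°C + 273.15 = 354.65 K
V = nRT/P = (2.16 × 0.0821 × 354.65) / 2.18
V = 28.85 L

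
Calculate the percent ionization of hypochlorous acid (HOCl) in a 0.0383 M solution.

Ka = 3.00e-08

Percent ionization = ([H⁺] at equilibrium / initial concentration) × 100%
Percent ionization = 0.0885%

Let x = [H⁺]. Ka = x²/(C - x) ⇒ x² + (3.00e-08)x - (3.00e-08)(0.0383) = 0. x = 3.3882e-05. Percent = (3.3882e-05/0.0383) × 100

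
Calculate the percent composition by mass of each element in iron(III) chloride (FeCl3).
Fe: 34.43%, Cl: 65.57%

Molar mass of FeCl3 = 162.2 g/mol
% Fe = (1 × 55.85) / 162.2 × 100% = 55.85 / 162.2 × 100% = 34.43%
% Cl = (3 × 35.45) / 162.2 × 100% = 106.35 / 162.2 × 100% = 65.57%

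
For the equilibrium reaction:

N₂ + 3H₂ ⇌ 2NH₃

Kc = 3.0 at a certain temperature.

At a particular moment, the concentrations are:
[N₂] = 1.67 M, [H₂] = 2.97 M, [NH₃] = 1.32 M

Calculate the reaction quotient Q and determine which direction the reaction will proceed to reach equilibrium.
Q = 0.040, Q < K, reaction proceeds forward (toward products)

Q = ([NH₃]^2) / ([N₂] × [H₂]^3)
  = ((1.32)^2) / ((1.67)·(2.97)^3) = 1.7424/43.751 = 0.03983
Since Q = 0.03983 < Kc = 3.0, the reaction proceeds forward (toward products) to reach equilibrium.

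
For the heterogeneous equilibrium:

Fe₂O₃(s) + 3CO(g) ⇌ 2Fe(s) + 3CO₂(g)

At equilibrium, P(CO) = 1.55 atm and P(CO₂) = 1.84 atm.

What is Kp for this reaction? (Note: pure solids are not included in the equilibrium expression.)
K_p = 1.673

Solids (Fe₂O₃, Fe) are excluded.
Kp = P(CO₂)³/P(CO)³ = (1.84)³/(1.55)³ = 6.23/3.724 = 1.673.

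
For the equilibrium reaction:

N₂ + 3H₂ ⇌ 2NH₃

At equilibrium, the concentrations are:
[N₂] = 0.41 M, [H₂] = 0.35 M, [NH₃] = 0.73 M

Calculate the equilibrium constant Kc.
K_c = 30.3150

Kc = ([NH₃]^2) / ([N₂] × [H₂]^3)
   = ((0.73)^2) / ((0.41)·(0.35)^3)
   = 0.5329 / 0.017579 = 30.3150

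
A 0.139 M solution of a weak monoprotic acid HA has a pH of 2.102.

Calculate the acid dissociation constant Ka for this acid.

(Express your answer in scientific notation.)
K_a = 4.77e-04

[H⁺] = 10^(−pH) = 10^(−2.102) = 7.907e-03 M. For HA ⇌ H⁺ + A⁻, Ka = x²/(C − x) = (7.907e-03)²/(0.139 − 7.907e-03) = 4.77e-04.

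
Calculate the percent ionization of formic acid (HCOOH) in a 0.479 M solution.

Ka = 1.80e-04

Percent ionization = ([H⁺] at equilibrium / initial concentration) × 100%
Percent ionization = 1.92%

Let x = [H⁺]. Ka = x²/(C - x) ⇒ x² + (1.80e-04)x - (1.80e-04)(0.479) = 0. x = 9.1959e-03. Percent = (9.1959e-03/0.479) × 100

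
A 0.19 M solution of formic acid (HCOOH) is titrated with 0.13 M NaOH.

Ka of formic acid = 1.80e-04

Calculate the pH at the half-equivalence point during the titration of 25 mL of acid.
pH = pKa = 3.74

At the half-equivalence point, [HA] = [A⁻], so by Henderson–Hasselbalch pH = pKa + log(1) = pKa.
pKa = −log(1.80e-04) = 3.74.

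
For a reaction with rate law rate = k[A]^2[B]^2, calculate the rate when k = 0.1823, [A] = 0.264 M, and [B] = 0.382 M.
0.001854 M/s

rate = k·[A]^2·[B]^2 = 0.1823·(0.264)^2·(0.382)^2 = 0.1823·0.069696·0.145924 = 0.001854 M/s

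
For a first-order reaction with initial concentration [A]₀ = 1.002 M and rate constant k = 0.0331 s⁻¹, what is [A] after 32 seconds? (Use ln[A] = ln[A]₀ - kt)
0.3474 M

ln[A] = ln[A]₀ - k·t = ln(1.002) - (0.0331)·(32) = 0.0020 - 1.0592 = -1.0572
[A] = e^(-1.0572) = 0.3474 M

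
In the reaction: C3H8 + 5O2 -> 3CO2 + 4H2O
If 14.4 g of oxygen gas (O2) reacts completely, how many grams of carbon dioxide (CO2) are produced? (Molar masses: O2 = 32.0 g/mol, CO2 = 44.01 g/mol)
Moles of O2 = 14.4 g ÷ 32.0 g/mol = 0.45 mol
Mole ratio: 3 mol CO2 / 5 mol O2
Moles of CO2 = 0.45 × (3/5) = 0.27 mol
Mass of CO2 = 0.27 mol × 44.01 g/mol = 11.88 g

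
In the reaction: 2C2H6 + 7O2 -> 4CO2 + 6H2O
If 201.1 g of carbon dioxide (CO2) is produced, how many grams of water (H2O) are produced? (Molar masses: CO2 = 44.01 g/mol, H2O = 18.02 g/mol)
Moles of CO2 = 201.1 g ÷ 44.01 g/mol = 4.56942 mol
Mole ratio: 6 mol H2O / 4 mol CO2
Moles of H2O = 4.56942 × (6/4) = 6.85412 mol
Mass of H2O = 6.85412 mol × 18.02 g/mol = 123.5 g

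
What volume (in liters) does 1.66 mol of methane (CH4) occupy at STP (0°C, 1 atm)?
At STP, 1 mol of gas occupies 22.4 L
Volume = 1.66 mol × 22.4 L/mol = 37.18 L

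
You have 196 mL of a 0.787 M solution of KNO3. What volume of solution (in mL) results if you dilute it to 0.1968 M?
Using M₁V₁ = M₂V₂:
0.787 × 196 = 0.1968 × V₂
V₂ = (0.787 × 196) / 0.1968 = 783.8 mL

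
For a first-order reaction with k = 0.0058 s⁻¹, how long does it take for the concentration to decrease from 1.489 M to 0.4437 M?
208.74 s

From ln[A] = ln[A]₀ - k·t: t = ln([A]₀/[A])/k = ln(1.489/0.4437)/0.0058 = ln(3.3559)/0.0058 = 1.2107/0.0058 = 208.74 s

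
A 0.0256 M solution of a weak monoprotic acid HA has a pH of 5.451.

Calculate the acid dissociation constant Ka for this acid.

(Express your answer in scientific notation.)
K_a = 4.90e-10

[H⁺] = 10^(−pH) = 10^(−5.451) = 3.540e-06 M. For HA ⇌ H⁺ + A⁻, Ka = x²/(C − x) = (3.540e-06)²/(0.0256 − 3.540e-06) = 4.90e-10.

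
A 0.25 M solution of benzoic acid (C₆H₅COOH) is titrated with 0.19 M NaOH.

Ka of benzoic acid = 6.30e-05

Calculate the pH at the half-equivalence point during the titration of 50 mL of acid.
pH = pKa = 4.20

At the half-equivalence point, [HA] = [A⁻], so by Henderson–Hasselbalch pH = pKa + log(1) = pKa.
pKa = −log(6.30e-05) = 4.20.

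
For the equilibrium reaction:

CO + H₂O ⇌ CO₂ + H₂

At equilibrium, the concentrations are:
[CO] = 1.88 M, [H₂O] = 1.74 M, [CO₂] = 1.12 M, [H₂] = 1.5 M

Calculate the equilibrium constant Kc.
K_c = 0.5136

Kc = ([CO₂] × [H₂]) / ([CO] × [H₂O])
   = ((1.12)·(1.5)) / ((1.88)·(1.74))
   = 1.68 / 3.2712 = 0.5136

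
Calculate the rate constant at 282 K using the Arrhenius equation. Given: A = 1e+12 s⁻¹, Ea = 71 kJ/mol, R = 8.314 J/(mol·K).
7.05e-02 s⁻¹

k = A·exp(-Ea/(R·T)) = 1e+12·exp(-71000/(8.314·282)) = 1e+12·exp(-30.2830) = 1e+12·7.0510e-14 = 7.05e-02 s⁻¹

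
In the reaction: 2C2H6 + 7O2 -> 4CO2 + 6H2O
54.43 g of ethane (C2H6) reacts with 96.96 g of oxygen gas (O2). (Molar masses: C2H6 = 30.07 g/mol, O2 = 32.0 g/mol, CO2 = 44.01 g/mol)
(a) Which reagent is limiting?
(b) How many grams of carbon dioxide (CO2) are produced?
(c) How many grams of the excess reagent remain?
(a) O2, (b) 76.2 g, (c) 28.4 g

Moles of C2H6 = 54.43 g ÷ 30.07 g/mol = 1.81011 mol
Moles of O2 = 96.96 g ÷ 32.0 g/mol = 3.03 mol
Moles ÷ coefficient: C2H6: 1.81011/2 = 0.9051, O2: 3.03/7 = 0.4329
(a) O2 has the smaller value, so O2 is the limiting reagent.
(b) Moles of CO2 = 3.03 mol O2 × (4/7) = 1.73143 mol; mass = 1.73143 mol × 44.01 g/mol = 76.2 g
(c) C2H6 consumed = 3.03 × (2/7) = 0.865714 mol; remaining = 1.81011 − 0.865714 = 0.944395 mol; mass = 0.944395 mol × 30.07 g/mol = 28.4 g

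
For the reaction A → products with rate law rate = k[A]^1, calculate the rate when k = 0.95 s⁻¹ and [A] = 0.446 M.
0.4237 M/s

rate = k·[A]^1 = 0.95·(0.446)^1 = 0.95·0.446 = 0.4237 M/s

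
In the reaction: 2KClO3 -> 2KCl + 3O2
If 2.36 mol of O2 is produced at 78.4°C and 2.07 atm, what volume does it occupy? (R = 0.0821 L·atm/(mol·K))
T = 78.4°C + 273.15 = 351.55 K
V = nRT/P = (2.36 × 0.0821 × 351.55) / 2.07
V = 32.91 L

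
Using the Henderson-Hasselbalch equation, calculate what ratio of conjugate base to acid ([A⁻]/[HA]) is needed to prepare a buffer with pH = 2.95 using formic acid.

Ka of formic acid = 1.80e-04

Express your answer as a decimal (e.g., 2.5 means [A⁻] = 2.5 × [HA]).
[A⁻]/[HA] = 0.160

pKa = −log(1.80e-04) = 3.7447. pH = pKa + log([A⁻]/[HA]). 2.95 = 3.7447 + log(ratio). log(ratio) = 2.95 − 3.7447 = -0.7947. ratio = 10^(-0.7947) = 0.160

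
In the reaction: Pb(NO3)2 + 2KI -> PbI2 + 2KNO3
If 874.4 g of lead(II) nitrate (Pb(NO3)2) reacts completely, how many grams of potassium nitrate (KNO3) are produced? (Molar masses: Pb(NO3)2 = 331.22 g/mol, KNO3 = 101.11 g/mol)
Moles of Pb(NO3)2 = 874.4 g ÷ 331.22 g/mol = 2.63994 mol
Mole ratio: 2 mol KNO3 / 1 mol Pb(NO3)2
Moles of KNO3 = 2.63994 × (2/1) = 5.27987 mol
Mass of KNO3 = 5.27987 mol × 101.11 g/mol = 533.8 g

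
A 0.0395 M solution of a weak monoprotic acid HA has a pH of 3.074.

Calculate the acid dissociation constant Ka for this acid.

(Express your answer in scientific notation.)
K_a = 1.84e-05

[H⁺] = 10^(−pH) = 10^(−3.074) = 8.433e-04 M. For HA ⇌ H⁺ + A⁻, Ka = x²/(C − x) = (8.433e-04)²/(0.0395 − 8.433e-04) = 1.84e-05.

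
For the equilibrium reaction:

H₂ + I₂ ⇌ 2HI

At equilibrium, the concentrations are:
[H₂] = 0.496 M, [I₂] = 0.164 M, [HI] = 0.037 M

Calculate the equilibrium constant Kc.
K_c = 0.0168

Kc = ([HI]^2) / ([H₂] × [I₂])
   = ((0.037)^2) / ((0.496)·(0.164))
   = 0.001369 / 0.081344 = 0.0168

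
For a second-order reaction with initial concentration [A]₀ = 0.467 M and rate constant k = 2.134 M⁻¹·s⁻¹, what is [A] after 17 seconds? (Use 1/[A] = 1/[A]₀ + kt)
0.0260 M

1/[A] = 1/[A]₀ + k·t = 1/0.467 + (2.134)·(17) = 2.1413 + 36.2780 = 38.4193
[A] = 1/38.4193 = 0.0260 M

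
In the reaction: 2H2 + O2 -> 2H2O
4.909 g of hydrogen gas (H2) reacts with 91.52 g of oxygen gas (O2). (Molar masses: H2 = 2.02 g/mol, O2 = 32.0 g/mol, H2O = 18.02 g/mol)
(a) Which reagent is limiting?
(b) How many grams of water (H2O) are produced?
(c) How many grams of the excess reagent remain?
(a) H2, (b) 43.79 g, (c) 52.64 g

Moles of H2 = 4.909 g ÷ 2.02 g/mol = 2.4302 mol
Moles of O2 = 91.52 g ÷ 32.0 g/mol = 2.86 mol
Moles ÷ coefficient: H2: 2.4302/2 = 1.215, O2: 2.86/1 = 2.86
(a) H2 has the smaller value, so H2 is the limiting reagent.
(b) Moles of H2O = 2.4302 mol H2 × (2/2) = 2.4302 mol; mass = 2.4302 mol × 18.02 g/mol = 43.79 g
(c) O2 consumed = 2.4302 × (1/2) = 1.2151 mol; remaining = 2.86 − 1.2151 = 1.6449 mol; mass = 1.6449 mol × 32.0 g/mol = 52.64 g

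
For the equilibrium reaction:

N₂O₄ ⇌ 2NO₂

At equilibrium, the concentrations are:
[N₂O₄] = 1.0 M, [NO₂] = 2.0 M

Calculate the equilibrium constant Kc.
K_c = 4.0000

Kc = ([NO₂]^2) / ([N₂O₄])
   = ((2.0)^2) / ((1.0))
   = 4 / 1 = 4.0000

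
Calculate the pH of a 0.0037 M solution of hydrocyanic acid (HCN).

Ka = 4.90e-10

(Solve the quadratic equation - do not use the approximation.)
pH = 5.87

x² + Ka×x - Ka×C = 0. Using quadratic formula: [H⁺] = 1.3462e-06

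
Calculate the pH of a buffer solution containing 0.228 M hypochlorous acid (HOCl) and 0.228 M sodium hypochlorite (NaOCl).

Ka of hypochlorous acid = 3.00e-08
pH = 7.52

pKa = -log(3.00e-08) = 7.52. pH = pKa + log([A⁻]/[HA]) = 7.52 + log(0.228/0.228)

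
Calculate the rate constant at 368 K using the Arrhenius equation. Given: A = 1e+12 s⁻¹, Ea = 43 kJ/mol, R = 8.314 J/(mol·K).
7.88e+05 s⁻¹

k = A·exp(-Ea/(R·T)) = 1e+12·exp(-43000/(8.314·368)) = 1e+12·exp(-14.0543) = 1e+12·7.8755e-07 = 7.88e+05 s⁻¹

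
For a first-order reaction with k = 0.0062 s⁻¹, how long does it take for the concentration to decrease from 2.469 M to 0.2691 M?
357.50 s

From ln[A] = ln[A]₀ - k·t: t = ln([A]₀/[A])/k = ln(2.469/0.2691)/0.0062 = ln(9.1750)/0.0062 = 2.2165/0.0062 = 357.50 s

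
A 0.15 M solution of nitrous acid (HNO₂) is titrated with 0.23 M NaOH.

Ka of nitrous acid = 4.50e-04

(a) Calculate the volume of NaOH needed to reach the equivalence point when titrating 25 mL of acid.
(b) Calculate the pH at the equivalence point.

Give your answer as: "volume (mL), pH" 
V = 16.3 mL, pH = 8.15

(a) At equivalence: moles acid = moles base.
moles acid = 0.15 × 0.025 = 0.00375 mol; V_NaOH = 0.00375/0.23 = 0.0163 L = 16.3 mL.
(b) At equivalence, all acid → conjugate base A⁻ at [A⁻] = 0.00375/0.0413 = 0.09079 M.
Kb = Kw/Ka = 1.0e-14/4.50e-04 = 2.222e-11; [OH⁻] = √(Kb·[A⁻]) = 1.420e-06; pOH = 5.85; pH = 14 − pOH = 8.15.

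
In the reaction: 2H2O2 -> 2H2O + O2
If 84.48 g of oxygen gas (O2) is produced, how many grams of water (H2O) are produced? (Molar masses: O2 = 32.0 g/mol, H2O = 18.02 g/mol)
Moles of O2 = 84.48 g ÷ 32.0 g/mol = 2.64 mol
Mole ratio: 2 mol H2O / 1 mol O2
Moles of H2O = 2.64 × (2/1) = 5.28 mol
Mass of H2O = 5.28 mol × 18.02 g/mol = 95.15 g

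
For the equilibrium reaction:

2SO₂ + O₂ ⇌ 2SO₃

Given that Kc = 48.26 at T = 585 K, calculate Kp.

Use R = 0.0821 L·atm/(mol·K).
K_p = 1.0048

Δn = (moles gaseous products) − (moles gaseous reactants) = -1
T = 585 K; RT = 0.0821 × 585 = 48.0285
Kp = Kc·(RT)^Δn = 48.26 × (48.0285)^-1 = 48.26 × 0.020821 = 1.0048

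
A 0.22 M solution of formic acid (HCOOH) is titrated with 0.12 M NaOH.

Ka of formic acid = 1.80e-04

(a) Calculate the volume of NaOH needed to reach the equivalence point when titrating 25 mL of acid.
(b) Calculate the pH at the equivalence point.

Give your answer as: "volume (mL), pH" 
V = 45.8 mL, pH = 8.32

(a) At equivalence: moles acid = moles base.
moles acid = 0.22 × 0.025 = 0.0055 mol; V_NaOH = 0.0055/0.12 = 0.04583 L = 45.8 mL.
(b) At equivalence, all acid → conjugate base A⁻ at [A⁻] = 0.0055/0.07083 = 0.07765 M.
Kb = Kw/Ka = 1.0e-14/1.80e-04 = 5.556e-11; [OH⁻] = √(Kb·[A⁻]) = 2.077e-06; pOH = 5.68; pH = 14 − pOH = 8.32.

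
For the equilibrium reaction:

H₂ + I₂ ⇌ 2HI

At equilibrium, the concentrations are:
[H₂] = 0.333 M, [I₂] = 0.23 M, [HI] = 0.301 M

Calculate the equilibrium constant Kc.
K_c = 1.1829

Kc = ([HI]^2) / ([H₂] × [I₂])
   = ((0.301)^2) / ((0.333)·(0.23))
   = 0.090601 / 0.07659 = 1.1829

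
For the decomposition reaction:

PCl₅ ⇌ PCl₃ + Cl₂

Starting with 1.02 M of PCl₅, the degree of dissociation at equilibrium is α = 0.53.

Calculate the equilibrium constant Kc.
K_c = 0.6096

x = α·[A]₀ = 0.53 × 1.02 = 0.5406 M dissociated.
At eq: [PCl₅] = 1.02 − 0.5406 = 0.4794 M; [PCl₃] = [Cl₂] = x = 0.5406 M.
Kc = [PCl₃][Cl₂]/[PCl₅] = (0.5406)²/0.4794 = 0.6096.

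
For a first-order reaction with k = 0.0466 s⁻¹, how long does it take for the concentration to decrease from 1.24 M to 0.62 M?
14.87 s

From ln[A] = ln[A]₀ - k·t: t = ln([A]₀/[A])/k = ln(1.24/0.62)/0.0466 = ln(2.0000)/0.0466 = 0.6931/0.0466 = 14.87 s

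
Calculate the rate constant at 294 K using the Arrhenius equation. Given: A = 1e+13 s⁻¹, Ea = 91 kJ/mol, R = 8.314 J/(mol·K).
6.79e-04 s⁻¹

k = A·exp(-Ea/(R·T)) = 1e+13·exp(-91000/(8.314·294)) = 1e+13·exp(-37.2292) = 1e+13·6.7850e-17 = 6.79e-04 s⁻¹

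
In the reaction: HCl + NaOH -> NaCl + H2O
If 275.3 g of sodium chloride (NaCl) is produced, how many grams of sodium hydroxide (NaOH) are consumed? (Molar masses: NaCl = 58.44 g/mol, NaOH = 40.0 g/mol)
Moles of NaCl = 275.3 g ÷ 58.44 g/mol = 4.71081 mol
Mole ratio: 1 mol NaOH / 1 mol NaCl
Moles of NaOH = 4.71081 × (1/1) = 4.71081 mol
Mass of NaOH = 4.71081 mol × 40.0 g/mol = 188.4 g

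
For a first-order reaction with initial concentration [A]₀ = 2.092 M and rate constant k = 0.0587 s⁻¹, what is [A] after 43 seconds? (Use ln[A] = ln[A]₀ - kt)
0.1676 M

ln[A] = ln[A]₀ - k·t = ln(2.092) - (0.0587)·(43) = 0.7381 - 2.5241 = -1.7860
[A] = e^(-1.7860) = 0.1676 M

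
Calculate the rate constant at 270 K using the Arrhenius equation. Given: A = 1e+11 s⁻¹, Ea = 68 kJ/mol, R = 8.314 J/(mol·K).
6.98e-03 s⁻¹

k = A·exp(-Ea/(R·T)) = 1e+11·exp(-68000/(8.314·270)) = 1e+11·exp(-30.2925) = 1e+11·6.9845e-14 = 6.98e-03 s⁻¹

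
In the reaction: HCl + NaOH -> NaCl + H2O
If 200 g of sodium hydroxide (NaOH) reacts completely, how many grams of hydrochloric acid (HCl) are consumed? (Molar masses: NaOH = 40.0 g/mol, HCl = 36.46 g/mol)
Moles of NaOH = 200 g ÷ 40.0 g/mol = 5 mol
Mole ratio: 1 mol HCl / 1 mol NaOH
Moles of HCl = 5 × (1/1) = 5 mol
Mass of HCl = 5 mol × 36.46 g/mol = 182.3 g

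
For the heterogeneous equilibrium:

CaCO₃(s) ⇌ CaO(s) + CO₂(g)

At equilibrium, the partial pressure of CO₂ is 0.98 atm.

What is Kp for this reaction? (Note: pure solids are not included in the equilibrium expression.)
K_p = 0.98

Solids (CaCO₃, CaO) have activity 1 and are excluded.
Kp = P(CO₂) = 0.98.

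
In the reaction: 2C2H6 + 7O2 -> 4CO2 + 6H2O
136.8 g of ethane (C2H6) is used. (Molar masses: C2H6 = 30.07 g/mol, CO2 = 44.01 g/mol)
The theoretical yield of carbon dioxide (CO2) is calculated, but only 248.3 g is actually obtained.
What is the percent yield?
Moles of C2H6 = 136.8 g ÷ 30.07 g/mol = 4.54938 mol
Mole ratio: 4 mol CO2 / 2 mol C2H6
Moles of CO2 = 4.54938 × (4/2) = 9.09877 mol
Theoretical yield = 9.09877 mol × 44.01 g/mol = 400.44 g
Actual yield = 248.3 g
Percent yield = (248.3 / 400.44) × 100% = 62.0%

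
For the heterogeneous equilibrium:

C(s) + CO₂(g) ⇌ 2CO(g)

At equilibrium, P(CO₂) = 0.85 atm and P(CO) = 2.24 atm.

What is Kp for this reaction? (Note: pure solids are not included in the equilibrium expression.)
K_p = 5.903

Solid C is excluded.
Kp = P(CO)²/P(CO₂) = (2.24)²/0.85 = 5.018/0.85 = 5.903.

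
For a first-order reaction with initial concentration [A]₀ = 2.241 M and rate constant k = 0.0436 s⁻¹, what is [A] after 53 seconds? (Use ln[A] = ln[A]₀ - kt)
0.2223 M

ln[A] = ln[A]₀ - k·t = ln(2.241) - (0.0436)·(53) = 0.8069 - 2.3108 = -1.5039
[A] = e^(-1.5039) = 0.2223 M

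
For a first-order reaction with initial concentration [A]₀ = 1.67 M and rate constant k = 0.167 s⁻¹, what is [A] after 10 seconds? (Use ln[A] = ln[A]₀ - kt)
0.3144 M

ln[A] = ln[A]₀ - k·t = ln(1.67) - (0.167)·(10) = 0.5128 - 1.6700 = -1.1572
[A] = e^(-1.1572) = 0.3144 M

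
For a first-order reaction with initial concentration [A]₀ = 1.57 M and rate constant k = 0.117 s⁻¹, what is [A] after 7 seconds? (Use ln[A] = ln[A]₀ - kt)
0.6922 M

ln[A] = ln[A]₀ - k·t = ln(1.57) - (0.117)·(7) = 0.4511 - 0.8190 = -0.3679
[A] = e^(-0.3679) = 0.6922 M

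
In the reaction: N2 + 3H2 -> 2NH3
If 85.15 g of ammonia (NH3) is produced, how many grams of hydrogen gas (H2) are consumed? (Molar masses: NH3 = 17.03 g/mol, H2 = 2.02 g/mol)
Moles of NH3 = 85.15 g ÷ 17.03 g/mol = 5 mol
Mole ratio: 3 mol H2 / 2 mol NH3
Moles of H2 = 5 × (3/2) = 7.5 mol
Mass of H2 = 7.5 mol × 2.02 g/mol = 15.15 g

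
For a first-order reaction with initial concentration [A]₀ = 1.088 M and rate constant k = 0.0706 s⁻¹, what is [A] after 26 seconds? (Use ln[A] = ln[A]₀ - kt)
0.1736 M

ln[A] = ln[A]₀ - k·t = ln(1.088) - (0.0706)·(26) = 0.0843 - 1.8356 = -1.7513
[A] = e^(-1.7513) = 0.1736 M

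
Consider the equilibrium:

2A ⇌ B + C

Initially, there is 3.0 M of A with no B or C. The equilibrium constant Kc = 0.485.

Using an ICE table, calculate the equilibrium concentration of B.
[B] = 0.873 M

ICE: [A] = 3.0 − 2x, [B] = [C] = x.
Kc = x²/(3.0 − 2x)² = 0.485 ⇒ √Kc = x/(3.0 − 2x).
x = √0.485·3.0/(1 + 2√0.485) = 0.69642·3.0/2.3928 = 0.87313.
[B] = x = 0.873 M.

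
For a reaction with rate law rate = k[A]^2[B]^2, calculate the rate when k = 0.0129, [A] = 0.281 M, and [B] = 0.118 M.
1.418e-05 M/s

rate = k·[A]^2·[B]^2 = 0.0129·(0.281)^2·(0.118)^2 = 0.0129·0.078961·0.013924 = 1.418e-05 M/s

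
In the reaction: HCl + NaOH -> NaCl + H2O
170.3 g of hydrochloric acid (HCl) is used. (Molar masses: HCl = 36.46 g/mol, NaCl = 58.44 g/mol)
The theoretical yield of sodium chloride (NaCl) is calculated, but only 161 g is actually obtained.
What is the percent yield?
Moles of HCl = 170.3 g ÷ 36.46 g/mol = 4.67087 mol
Mole ratio: 1 mol NaCl / 1 mol HCl
Moles of NaCl = 4.67087 × (1/1) = 4.67087 mol
Theoretical yield = 4.67087 mol × 58.44 g/mol = 272.97 g
Actual yield = 161 g
Percent yield = (161 / 272.97) × 100% = 59.0%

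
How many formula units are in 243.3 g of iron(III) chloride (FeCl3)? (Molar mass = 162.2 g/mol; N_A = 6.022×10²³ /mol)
Moles = 243.3 g ÷ 162.2 g/mol = 1.5 mol
Formula units = 1.5 mol × 6.022×10²³ /mol = 9.033e+23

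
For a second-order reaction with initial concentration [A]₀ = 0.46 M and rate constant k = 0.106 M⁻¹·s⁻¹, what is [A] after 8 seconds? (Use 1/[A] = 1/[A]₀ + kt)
0.3309 M

1/[A] = 1/[A]₀ + k·t = 1/0.46 + (0.106)·(8) = 2.1739 + 0.8480 = 3.0219
[A] = 1/3.0219 = 0.3309 M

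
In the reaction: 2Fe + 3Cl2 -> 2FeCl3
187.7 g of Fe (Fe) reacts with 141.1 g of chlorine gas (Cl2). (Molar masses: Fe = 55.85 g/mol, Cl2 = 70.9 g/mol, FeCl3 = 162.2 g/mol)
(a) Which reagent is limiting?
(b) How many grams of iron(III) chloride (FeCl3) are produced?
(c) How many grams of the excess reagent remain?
(a) Cl2, (b) 215.2 g, (c) 113.6 g

Moles of Fe = 187.7 g ÷ 55.85 g/mol = 3.36079 mol
Moles of Cl2 = 141.1 g ÷ 70.9 g/mol = 1.99013 mol
Moles ÷ coefficient: Fe: 3.36079/2 = 1.68, Cl2: 1.99013/3 = 0.6634
(a) Cl2 has the smaller value, so Cl2 is the limiting reagent.
(b) Moles of FeCl3 = 1.99013 mol Cl2 × (2/3) = 1.32675 mol; mass = 1.32675 mol × 162.2 g/mol = 215.2 g
(c) Fe consumed = 1.99013 × (2/3) = 1.32675 mol; remaining = 3.36079 − 1.32675 = 2.03404 mol; mass = 2.03404 mol × 55.85 g/mol = 113.6 g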